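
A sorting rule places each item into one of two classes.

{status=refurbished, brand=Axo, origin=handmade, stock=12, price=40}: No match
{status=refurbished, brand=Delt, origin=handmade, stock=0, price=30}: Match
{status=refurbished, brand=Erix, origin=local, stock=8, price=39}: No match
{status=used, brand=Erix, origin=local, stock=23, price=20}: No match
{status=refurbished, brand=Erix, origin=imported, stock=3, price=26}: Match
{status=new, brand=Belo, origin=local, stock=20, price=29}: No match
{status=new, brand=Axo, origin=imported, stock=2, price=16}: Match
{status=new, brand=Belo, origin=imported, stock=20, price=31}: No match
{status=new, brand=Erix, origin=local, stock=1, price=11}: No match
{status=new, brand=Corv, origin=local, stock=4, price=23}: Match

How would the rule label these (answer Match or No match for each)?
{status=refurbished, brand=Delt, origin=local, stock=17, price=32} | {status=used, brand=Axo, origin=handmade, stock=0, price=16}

No match, Match

One predicate separates the groups cleanly: price ≥ 16 AND stock ≤ 4.
{status=refurbished, brand=Delt, origin=local, stock=17, price=32}: price = 32, stock = 17 — does not satisfy this, so No match.
{status=used, brand=Axo, origin=handmade, stock=0, price=16}: price = 16, stock = 0 — qualifies, so Match.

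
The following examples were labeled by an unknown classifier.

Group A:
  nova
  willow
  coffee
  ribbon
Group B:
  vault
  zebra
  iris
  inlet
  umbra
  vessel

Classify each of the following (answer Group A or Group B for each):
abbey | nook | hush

Group B, Group A, Group B

Checking candidate rules against both groups, what survives is: contains 'o'.
abbey — no 'o', hence Group B. nook — has 'o', hence Group A. hush — no 'o', hence Group B.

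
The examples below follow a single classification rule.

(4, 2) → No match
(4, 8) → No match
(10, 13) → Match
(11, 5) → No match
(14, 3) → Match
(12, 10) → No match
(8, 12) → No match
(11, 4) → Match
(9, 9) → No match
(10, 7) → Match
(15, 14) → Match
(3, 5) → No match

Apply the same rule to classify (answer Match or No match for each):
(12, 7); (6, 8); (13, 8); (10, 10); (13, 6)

Match, No match, Match, No match, Match

The distinguishing property — sum is odd — holds for all the 'Match' cases and none of the 'No match' cases.
(12, 7): 12+7 = 19 — satisfies this, so Match.
(6, 8): 6+8 = 14 — fails this test, so No match.
(13, 8): 13+8 = 21 — satisfies this, so Match.
(10, 10): 10+10 = 20 — fails this test, so No match.
(13, 6): 13+6 = 19 — satisfies this, so Match.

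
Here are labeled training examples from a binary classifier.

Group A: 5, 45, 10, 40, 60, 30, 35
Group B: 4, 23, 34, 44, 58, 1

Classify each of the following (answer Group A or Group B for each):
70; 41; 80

Group A, Group B, Group A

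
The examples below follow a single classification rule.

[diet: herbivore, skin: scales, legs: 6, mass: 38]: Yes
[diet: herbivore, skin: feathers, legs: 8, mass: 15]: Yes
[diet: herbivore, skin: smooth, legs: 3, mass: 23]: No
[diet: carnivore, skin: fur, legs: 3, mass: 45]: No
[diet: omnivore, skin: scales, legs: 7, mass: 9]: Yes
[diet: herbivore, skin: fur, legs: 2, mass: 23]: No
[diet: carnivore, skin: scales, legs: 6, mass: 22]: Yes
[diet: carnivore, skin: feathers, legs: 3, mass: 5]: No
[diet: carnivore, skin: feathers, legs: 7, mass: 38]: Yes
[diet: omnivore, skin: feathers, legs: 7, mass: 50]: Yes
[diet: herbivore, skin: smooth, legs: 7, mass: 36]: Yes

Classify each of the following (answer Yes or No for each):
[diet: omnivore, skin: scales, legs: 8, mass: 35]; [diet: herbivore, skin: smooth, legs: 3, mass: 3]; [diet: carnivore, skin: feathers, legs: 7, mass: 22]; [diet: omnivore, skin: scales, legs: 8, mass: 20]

The distinguishing property — legs ≥ 6 — holds for all the 'Yes' cases and none of the 'No' cases.

Yes, No, Yes, Yes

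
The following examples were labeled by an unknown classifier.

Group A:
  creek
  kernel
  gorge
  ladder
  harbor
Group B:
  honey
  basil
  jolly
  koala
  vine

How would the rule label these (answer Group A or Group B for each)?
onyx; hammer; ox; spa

Group B, Group A, Group B, Group B

A rule that fits every label: contains 'r' — true of each 'Group A' example, false of each 'Group B' one.
onyx: no 'r', does not pass → Group B.
hammer: has 'r', satisfies this → Group A.
ox: no 'r', does not pass → Group B.
spa: no 'r', does not pass → Group B.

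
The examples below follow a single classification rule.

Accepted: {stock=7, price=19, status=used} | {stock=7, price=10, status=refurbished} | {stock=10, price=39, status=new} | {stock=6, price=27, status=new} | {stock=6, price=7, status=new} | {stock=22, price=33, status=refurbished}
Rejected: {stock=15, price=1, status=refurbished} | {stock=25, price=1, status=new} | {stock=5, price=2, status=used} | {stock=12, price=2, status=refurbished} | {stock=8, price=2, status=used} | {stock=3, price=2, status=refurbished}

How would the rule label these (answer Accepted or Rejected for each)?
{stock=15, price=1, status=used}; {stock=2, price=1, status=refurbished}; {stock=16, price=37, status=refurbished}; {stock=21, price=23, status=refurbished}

Rejected, Rejected, Accepted, Accepted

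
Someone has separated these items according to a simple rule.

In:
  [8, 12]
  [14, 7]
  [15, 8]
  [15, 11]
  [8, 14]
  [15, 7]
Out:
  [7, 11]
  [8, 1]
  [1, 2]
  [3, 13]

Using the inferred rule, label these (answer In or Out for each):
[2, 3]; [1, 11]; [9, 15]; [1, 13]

Out, Out, In, Out

The common property of the 'In' items is: sum ≥ 20. No 'Out' item has it.
[2, 3] — 2+3 = 5, hence Out. [1, 11] — 1+11 = 12, hence Out. [9, 15] — 9+15 = 24, hence In. [1, 13] — 1+13 = 14, hence Out.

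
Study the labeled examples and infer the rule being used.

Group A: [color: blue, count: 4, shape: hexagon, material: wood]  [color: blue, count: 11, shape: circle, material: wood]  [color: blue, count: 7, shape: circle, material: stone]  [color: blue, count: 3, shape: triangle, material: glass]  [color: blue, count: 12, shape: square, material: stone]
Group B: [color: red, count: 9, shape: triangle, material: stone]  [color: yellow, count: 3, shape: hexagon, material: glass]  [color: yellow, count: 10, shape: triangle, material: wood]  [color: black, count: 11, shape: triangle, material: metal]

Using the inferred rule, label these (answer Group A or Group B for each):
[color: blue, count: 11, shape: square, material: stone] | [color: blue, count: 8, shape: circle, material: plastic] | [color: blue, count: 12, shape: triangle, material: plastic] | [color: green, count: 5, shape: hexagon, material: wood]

All 'Group A' examples share one property — color is blue — and every 'Group B' example lacks it.
[color: blue, count: 11, shape: square, material: stone]: color is blue — satisfies this, so Group A.
[color: blue, count: 8, shape: circle, material: plastic]: color is blue — satisfies this, so Group A.
[color: blue, count: 12, shape: triangle, material: plastic]: color is blue — satisfies this, so Group A.
[color: green, count: 5, shape: hexagon, material: wood]: color is green — does not pass, so Group B.

Group A, Group A, Group A, Group B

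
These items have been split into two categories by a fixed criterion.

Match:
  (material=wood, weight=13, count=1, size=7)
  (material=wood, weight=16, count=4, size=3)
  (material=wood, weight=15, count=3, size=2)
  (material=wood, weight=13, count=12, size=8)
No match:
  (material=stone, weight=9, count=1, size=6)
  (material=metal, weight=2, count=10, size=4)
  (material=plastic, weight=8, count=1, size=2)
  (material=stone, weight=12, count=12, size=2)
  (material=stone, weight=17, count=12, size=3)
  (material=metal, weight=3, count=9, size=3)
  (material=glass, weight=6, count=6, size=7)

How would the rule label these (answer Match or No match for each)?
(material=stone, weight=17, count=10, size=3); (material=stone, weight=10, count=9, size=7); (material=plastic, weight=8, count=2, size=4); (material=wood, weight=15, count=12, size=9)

The pattern is that an item is 'Match' exactly when: material is wood.
(material=stone, weight=17, count=10, size=3) → material is stone → No match. (material=stone, weight=10, count=9, size=7) → material is stone → No match. (material=plastic, weight=8, count=2, size=4) → material is plastic → No match. (material=wood, weight=15, count=12, size=9) → material is wood → Match.

No match, No match, No match, Match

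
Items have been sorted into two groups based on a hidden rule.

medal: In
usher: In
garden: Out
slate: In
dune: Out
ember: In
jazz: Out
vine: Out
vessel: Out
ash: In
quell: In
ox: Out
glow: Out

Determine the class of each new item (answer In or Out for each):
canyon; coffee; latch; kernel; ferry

Out, Out, In, Out, In

Checking candidate rules against both groups, what survives is: odd length.
canyon — length 6, hence Out.
coffee — length 6, hence Out.
latch — length 5, hence In.
kernel — length 6, hence Out.
ferry — length 5, hence In.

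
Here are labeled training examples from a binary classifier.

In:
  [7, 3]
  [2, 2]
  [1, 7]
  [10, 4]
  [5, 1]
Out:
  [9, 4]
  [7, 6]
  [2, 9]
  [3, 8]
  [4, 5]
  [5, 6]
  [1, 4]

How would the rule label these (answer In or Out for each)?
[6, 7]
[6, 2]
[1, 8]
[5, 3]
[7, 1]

Out, In, Out, In, In

One predicate separates the groups cleanly: sum is even.
[6, 7]: 6+7 = 13 — lacks this property, so Out.
[6, 2]: 6+2 = 8 — meets the rule, so In.
[1, 8]: 1+8 = 9 — lacks this property, so Out.
[5, 3]: 5+3 = 8 — meets the rule, so In.
[7, 1]: 7+1 = 8 — meets the rule, so In.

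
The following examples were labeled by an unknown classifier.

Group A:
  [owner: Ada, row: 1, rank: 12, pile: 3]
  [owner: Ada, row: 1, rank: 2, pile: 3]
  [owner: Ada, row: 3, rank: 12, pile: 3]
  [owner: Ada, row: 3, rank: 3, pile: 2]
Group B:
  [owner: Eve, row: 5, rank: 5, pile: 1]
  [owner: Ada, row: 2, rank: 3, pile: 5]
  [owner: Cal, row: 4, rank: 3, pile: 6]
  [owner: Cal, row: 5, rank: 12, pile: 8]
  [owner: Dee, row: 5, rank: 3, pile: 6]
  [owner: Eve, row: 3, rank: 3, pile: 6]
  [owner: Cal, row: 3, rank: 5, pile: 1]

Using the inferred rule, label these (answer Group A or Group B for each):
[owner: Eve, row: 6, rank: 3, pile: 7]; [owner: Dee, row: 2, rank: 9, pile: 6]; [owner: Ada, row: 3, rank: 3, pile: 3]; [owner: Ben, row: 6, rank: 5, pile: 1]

Group B, Group B, Group A, Group B

The simplest hypothesis consistent with all the labels is: owner is Ada AND pile ≤ 3.
[owner: Eve, row: 6, rank: 3, pile: 7]: owner is Eve, pile = 7 — doesn't match, so Group B.
[owner: Dee, row: 2, rank: 9, pile: 6]: owner is Dee, pile = 6 — doesn't match, so Group B.
[owner: Ada, row: 3, rank: 3, pile: 3]: owner is Ada, pile = 3 — matches, so Group A.
[owner: Ben, row: 6, rank: 5, pile: 1]: owner is Ben, pile = 1 — doesn't match, so Group B.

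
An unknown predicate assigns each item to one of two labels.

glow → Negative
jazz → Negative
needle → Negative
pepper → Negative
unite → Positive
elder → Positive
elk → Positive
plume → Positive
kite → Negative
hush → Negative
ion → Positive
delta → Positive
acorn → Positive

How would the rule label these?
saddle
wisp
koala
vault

Negative, Negative, Positive, Positive

A rule that fits every label: odd length — true of each 'Positive' example, false of each 'Negative' one.
saddle → length 6 → Negative.
wisp → length 4 → Negative.
koala → length 5 → Positive.
vault → length 5 → Positive.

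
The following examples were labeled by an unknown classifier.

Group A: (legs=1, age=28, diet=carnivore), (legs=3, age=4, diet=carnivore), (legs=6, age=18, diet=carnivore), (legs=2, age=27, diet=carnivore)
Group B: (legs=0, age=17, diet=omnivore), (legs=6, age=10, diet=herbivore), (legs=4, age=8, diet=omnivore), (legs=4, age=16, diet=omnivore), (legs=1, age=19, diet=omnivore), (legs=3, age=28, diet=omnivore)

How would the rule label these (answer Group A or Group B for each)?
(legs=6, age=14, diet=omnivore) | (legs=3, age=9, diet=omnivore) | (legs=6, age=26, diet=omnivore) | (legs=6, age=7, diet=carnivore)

Group B, Group B, Group B, Group A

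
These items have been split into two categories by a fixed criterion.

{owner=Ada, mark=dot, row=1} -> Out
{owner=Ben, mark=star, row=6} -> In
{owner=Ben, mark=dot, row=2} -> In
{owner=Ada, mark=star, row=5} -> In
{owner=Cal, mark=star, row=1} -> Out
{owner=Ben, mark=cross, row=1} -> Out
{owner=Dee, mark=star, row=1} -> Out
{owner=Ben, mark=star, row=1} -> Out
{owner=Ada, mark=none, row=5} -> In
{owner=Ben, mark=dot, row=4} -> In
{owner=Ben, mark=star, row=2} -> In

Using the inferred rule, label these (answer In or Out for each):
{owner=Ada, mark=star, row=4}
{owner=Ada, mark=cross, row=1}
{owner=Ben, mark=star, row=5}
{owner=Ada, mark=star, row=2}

In, Out, In, In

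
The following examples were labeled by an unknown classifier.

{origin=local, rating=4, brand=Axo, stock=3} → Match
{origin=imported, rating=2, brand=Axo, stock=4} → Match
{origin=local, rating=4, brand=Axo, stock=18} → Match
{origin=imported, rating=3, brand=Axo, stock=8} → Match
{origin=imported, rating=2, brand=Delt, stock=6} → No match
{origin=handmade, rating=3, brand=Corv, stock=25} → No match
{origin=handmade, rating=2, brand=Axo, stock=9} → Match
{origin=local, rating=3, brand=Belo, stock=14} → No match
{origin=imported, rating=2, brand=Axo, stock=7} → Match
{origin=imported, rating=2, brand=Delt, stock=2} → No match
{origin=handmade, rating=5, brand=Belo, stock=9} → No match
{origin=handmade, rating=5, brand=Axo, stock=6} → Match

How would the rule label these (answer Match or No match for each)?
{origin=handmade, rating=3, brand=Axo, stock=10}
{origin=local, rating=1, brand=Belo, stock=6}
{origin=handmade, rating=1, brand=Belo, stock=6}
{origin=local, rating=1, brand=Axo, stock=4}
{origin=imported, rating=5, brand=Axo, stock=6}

Match, No match, No match, Match, Match

One predicate separates the groups cleanly: brand is Axo.
{origin=handmade, rating=3, brand=Axo, stock=10}: brand is Axo, meets the rule → Match.
{origin=local, rating=1, brand=Belo, stock=6}: brand is Belo, fails the rule → No match.
{origin=handmade, rating=1, brand=Belo, stock=6}: brand is Belo, fails the rule → No match.
{origin=local, rating=1, brand=Axo, stock=4}: brand is Axo, meets the rule → Match.
{origin=imported, rating=5, brand=Axo, stock=6}: brand is Axo, meets the rule → Match.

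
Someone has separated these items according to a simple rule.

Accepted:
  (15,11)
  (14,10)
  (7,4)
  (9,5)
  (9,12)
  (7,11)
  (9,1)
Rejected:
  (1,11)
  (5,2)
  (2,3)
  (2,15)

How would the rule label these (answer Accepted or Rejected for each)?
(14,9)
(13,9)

One predicate separates the groups cleanly: first ≥ 7.

Accepted, Accepted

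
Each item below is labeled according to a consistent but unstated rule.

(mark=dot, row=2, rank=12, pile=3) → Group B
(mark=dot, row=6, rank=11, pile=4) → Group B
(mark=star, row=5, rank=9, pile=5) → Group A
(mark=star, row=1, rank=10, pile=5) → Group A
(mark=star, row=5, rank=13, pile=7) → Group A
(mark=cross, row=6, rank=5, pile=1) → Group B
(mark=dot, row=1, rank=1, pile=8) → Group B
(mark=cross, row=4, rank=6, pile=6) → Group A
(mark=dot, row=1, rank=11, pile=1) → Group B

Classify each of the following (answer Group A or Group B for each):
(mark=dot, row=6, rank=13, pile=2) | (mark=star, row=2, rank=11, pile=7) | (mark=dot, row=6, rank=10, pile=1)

Group B, Group A, Group B

The classifier is using: pile ≥ 5 AND pile ≤ 7.
(mark=dot, row=6, rank=13, pile=2) → pile = 2 → Group B.
(mark=star, row=2, rank=11, pile=7) → pile = 7 → Group A.
(mark=dot, row=6, rank=10, pile=1) → pile = 1 → Group B.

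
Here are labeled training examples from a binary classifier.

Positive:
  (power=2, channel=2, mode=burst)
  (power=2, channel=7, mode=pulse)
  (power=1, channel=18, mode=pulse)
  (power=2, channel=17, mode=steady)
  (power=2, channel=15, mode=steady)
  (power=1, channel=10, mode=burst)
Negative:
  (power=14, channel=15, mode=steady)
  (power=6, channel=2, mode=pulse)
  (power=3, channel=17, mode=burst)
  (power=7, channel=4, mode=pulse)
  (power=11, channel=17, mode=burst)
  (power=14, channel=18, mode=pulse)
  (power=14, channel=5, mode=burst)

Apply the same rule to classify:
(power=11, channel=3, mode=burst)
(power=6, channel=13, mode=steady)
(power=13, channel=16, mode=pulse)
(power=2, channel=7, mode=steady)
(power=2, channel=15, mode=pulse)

All 'Positive' examples share one property — power ≤ 2 — and every 'Negative' example lacks it.
(power=11, channel=3, mode=burst): power = 11 — does not satisfy this, so Negative.
(power=6, channel=13, mode=steady): power = 6 — does not satisfy this, so Negative.
(power=13, channel=16, mode=pulse): power = 13 — does not satisfy this, so Negative.
(power=2, channel=7, mode=steady): power = 2 — meets the rule, so Positive.
(power=2, channel=15, mode=pulse): power = 2 — meets the rule, so Positive.

Negative, Negative, Negative, Positive, Positive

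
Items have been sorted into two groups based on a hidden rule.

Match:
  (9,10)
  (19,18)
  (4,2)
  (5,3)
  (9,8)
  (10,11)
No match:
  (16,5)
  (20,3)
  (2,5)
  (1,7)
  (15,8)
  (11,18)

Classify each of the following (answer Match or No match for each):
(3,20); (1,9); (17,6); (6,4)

No match, No match, No match, Match

All 'Match' examples share one property — |first − second| ≤ 2 — and every 'No match' example lacks it.
(3,20): No match (|3−20| = 17).
(1,9): No match (|1−9| = 8).
(17,6): No match (|17−6| = 11).
(6,4): Match (|6−4| = 2).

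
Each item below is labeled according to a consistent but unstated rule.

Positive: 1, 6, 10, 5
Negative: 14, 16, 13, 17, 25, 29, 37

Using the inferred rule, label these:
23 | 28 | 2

The classifier is using: at most 10.
23 — 23 > 10, hence Negative. 28 — 28 > 10, hence Negative. 2 — 2 ≤ 10, hence Positive.

Negative, Negative, Positive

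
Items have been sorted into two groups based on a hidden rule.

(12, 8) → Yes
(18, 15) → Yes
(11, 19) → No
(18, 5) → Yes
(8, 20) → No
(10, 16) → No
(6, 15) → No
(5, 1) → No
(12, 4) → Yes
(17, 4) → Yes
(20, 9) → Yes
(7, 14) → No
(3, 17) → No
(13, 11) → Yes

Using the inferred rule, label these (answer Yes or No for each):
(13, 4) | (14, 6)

Yes, Yes

The rule appears to be: first ≥ 12.
(13, 4) → first 13 → Yes.
(14, 6) → first 14 → Yes.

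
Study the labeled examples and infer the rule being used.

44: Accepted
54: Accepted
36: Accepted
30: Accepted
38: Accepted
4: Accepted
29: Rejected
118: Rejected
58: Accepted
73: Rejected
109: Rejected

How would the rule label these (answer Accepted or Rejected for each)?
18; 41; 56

Accepted, Rejected, Accepted

The classifier is using: even AND at most 58.
18: Accepted (18 is even, 18 ≤ 58). 41: Rejected (41 is odd, 41 ≤ 58). 56: Accepted (56 is even, 56 ≤ 58).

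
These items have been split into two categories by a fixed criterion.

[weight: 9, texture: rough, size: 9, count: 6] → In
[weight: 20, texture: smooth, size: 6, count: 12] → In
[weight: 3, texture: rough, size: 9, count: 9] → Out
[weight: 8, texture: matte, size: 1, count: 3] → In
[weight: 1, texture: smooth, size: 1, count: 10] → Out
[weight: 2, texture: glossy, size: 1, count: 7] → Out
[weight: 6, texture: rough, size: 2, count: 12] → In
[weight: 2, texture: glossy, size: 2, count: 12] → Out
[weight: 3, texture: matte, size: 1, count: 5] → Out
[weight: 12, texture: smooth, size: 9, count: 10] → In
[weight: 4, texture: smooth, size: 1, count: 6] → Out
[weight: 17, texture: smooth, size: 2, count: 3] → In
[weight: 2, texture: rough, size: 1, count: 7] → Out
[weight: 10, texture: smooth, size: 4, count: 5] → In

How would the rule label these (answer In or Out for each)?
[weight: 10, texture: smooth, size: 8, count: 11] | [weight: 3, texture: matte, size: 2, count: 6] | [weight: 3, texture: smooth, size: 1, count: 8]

In, Out, Out

Rule: weight ≥ 6. This holds for each 'In' example and fails for each 'Out' one.
[weight: 10, texture: smooth, size: 8, count: 11]: weight = 10 — satisfies this, so In. [weight: 3, texture: matte, size: 2, count: 6]: weight = 3 — lacks this property, so Out. [weight: 3, texture: smooth, size: 1, count: 8]: weight = 3 — lacks this property, so Out.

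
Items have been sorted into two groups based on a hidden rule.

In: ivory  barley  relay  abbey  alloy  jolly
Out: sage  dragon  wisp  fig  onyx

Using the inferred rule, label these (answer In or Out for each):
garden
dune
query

The distinguishing property — ends with 'y' — holds for all the 'In' cases and none of the 'Out' cases.
garden: ends with 'n' — lacks this property, so Out.
dune: ends with 'e' — lacks this property, so Out.
query: ends with 'y' — matches, so In.

Out, Out, In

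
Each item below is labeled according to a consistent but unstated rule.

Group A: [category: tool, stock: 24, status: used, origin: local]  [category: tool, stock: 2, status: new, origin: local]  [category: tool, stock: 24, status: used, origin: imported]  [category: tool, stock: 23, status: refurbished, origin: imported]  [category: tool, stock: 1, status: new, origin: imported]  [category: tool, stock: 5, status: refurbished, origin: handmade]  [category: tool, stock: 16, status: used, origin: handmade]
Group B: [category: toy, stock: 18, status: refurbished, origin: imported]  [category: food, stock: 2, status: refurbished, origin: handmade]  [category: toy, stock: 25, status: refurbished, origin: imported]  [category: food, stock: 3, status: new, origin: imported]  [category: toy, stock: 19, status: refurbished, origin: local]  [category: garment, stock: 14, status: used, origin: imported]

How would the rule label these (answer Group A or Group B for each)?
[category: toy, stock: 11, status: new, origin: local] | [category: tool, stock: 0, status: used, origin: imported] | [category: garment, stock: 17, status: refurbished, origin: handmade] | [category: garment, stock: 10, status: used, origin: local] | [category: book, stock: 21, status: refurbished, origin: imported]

Group B, Group A, Group B, Group B, Group B

One predicate separates the groups cleanly: category is tool.
[category: toy, stock: 11, status: new, origin: local]: category is toy — doesn't qualify, so Group B.
[category: tool, stock: 0, status: used, origin: imported]: category is tool — fits, so Group A.
[category: garment, stock: 17, status: refurbished, origin: handmade]: category is garment — doesn't qualify, so Group B.
[category: garment, stock: 10, status: used, origin: local]: category is garment — doesn't qualify, so Group B.
[category: book, stock: 21, status: refurbished, origin: imported]: category is book — doesn't qualify, so Group B.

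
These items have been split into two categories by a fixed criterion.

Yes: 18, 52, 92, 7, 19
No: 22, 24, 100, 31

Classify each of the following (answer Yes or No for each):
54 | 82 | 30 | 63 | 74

The rule appears to be: digit sum ≥ 7.
Yes: 54, since digit sum 5+4 = 9. Yes: 82, since digit sum 8+2 = 10. No: 30, since digit sum 3+0 = 3. Yes: 63, since digit sum 6+3 = 9. Yes: 74, since digit sum 7+4 = 11.

Yes, Yes, No, Yes, Yes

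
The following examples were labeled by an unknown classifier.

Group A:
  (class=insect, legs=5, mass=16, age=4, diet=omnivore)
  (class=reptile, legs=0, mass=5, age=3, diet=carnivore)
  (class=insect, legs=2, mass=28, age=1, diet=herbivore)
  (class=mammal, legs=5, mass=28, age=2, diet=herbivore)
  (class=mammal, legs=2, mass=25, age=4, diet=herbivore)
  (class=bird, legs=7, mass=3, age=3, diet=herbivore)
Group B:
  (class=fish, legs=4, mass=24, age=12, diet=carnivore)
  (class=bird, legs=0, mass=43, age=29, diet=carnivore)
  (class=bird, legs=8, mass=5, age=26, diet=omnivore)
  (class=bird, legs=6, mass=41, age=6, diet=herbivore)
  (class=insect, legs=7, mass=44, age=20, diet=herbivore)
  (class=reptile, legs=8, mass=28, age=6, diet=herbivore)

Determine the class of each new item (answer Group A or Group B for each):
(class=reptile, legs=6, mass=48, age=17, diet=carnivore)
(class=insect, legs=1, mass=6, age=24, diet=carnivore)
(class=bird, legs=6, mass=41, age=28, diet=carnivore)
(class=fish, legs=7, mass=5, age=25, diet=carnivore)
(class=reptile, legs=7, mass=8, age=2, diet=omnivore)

Group B, Group B, Group B, Group B, Group A

The rule appears to be: age ≤ 4.
(class=reptile, legs=6, mass=48, age=17, diet=carnivore): age = 17 — fails this test, so Group B. (class=insect, legs=1, mass=6, age=24, diet=carnivore): age = 24 — fails this test, so Group B. (class=bird, legs=6, mass=41, age=28, diet=carnivore): age = 28 — fails this test, so Group B. (class=fish, legs=7, mass=5, age=25, diet=carnivore): age = 25 — fails this test, so Group B. (class=reptile, legs=7, mass=8, age=2, diet=omnivore): age = 2 — matches, so Group A.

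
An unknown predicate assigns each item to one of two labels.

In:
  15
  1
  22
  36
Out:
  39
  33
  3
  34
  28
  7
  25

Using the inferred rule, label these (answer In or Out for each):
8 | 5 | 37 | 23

In, Out, Out, Out

Checking candidate rules against both groups, what survives is: ≡ 1 (mod 7).
8: In (8 mod 7 = 1). 5: Out (5 mod 7 = 5). 37: Out (37 mod 7 = 2). 23: Out (23 mod 7 = 2).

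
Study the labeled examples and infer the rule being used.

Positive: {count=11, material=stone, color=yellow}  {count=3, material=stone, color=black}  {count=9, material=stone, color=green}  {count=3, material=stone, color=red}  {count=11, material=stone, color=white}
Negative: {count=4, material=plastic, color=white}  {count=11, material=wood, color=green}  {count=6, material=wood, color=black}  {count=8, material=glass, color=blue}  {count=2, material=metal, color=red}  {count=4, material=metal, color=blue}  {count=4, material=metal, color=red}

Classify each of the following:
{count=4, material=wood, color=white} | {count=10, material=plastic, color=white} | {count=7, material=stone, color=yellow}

The simplest hypothesis consistent with all the labels is: material is stone.
{count=4, material=wood, color=white} → material is wood → Negative. {count=10, material=plastic, color=white} → material is plastic → Negative. {count=7, material=stone, color=yellow} → material is stone → Positive.

Negative, Negative, Positive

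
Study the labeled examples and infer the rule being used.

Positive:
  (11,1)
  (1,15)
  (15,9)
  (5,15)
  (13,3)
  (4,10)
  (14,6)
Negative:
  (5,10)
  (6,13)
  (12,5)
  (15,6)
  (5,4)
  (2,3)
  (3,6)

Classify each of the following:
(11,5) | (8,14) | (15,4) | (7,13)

The rule appears to be: sum is even.
(11,5) — 11+5 = 16, hence Positive. (8,14) — 8+14 = 22, hence Positive. (15,4) — 15+4 = 19, hence Negative. (7,13) — 7+13 = 20, hence Positive.

Positive, Positive, Negative, Positive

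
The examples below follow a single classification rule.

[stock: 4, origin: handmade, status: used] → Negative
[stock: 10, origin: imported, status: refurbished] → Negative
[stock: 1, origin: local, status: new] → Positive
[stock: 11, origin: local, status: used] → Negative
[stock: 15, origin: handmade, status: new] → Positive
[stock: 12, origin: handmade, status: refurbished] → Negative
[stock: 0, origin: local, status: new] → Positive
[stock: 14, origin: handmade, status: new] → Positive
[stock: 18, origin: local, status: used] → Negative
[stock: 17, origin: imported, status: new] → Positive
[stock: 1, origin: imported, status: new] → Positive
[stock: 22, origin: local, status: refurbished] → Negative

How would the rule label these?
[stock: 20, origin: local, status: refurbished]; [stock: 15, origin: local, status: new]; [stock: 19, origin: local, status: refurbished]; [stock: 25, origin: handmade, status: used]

Negative, Positive, Negative, Negative

The common property of the 'Positive' items is: status is new. No 'Negative' item has it.
[stock: 20, origin: local, status: refurbished]: status is refurbished, does not pass → Negative. [stock: 15, origin: local, status: new]: status is new, checks out → Positive. [stock: 19, origin: local, status: refurbished]: status is refurbished, does not pass → Negative. [stock: 25, origin: handmade, status: used]: status is used, does not pass → Negative.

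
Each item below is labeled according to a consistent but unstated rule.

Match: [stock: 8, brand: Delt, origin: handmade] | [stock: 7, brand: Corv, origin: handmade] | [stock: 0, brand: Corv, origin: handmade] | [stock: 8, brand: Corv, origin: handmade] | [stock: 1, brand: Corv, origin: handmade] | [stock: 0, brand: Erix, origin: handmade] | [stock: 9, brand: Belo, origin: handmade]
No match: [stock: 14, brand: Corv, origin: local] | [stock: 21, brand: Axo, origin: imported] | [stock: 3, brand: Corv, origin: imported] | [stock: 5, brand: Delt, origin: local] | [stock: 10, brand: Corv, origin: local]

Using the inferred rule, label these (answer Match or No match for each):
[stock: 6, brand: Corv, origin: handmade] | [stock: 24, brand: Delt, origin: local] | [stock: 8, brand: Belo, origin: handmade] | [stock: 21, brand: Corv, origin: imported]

Match, No match, Match, No match

The pattern is that an item is 'Match' exactly when: origin is handmade.
[stock: 6, brand: Corv, origin: handmade] → origin is handmade → Match.
[stock: 24, brand: Delt, origin: local] → origin is local → No match.
[stock: 8, brand: Belo, origin: handmade] → origin is handmade → Match.
[stock: 21, brand: Corv, origin: imported] → origin is imported → No match.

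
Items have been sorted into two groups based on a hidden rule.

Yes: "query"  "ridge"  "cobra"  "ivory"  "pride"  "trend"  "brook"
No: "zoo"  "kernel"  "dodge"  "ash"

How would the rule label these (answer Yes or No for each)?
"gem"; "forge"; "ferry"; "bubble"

No, Yes, Yes, No

A rule that fits every label: odd length AND contains 'r' — true of each 'Yes' example, false of each 'No' one.
"gem": length 3, no 'r', doesn't match → No. "forge": length 5, has 'r', satisfies this → Yes. "ferry": length 5, has 'r', satisfies this → Yes. "bubble": length 6, no 'r', doesn't match → No.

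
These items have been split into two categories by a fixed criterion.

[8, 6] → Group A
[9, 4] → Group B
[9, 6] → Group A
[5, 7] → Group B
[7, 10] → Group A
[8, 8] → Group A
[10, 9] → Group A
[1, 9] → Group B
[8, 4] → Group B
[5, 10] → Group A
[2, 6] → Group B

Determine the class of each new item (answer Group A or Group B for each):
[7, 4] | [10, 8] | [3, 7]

Group B, Group A, Group B

The common property of the 'Group A' items is: sum ≥ 14. No 'Group B' item has it.
[7, 4]: 7+4 = 11 — does not fit, so Group B. [10, 8]: 10+8 = 18 — satisfies this, so Group A. [3, 7]: 3+7 = 10 — does not fit, so Group B.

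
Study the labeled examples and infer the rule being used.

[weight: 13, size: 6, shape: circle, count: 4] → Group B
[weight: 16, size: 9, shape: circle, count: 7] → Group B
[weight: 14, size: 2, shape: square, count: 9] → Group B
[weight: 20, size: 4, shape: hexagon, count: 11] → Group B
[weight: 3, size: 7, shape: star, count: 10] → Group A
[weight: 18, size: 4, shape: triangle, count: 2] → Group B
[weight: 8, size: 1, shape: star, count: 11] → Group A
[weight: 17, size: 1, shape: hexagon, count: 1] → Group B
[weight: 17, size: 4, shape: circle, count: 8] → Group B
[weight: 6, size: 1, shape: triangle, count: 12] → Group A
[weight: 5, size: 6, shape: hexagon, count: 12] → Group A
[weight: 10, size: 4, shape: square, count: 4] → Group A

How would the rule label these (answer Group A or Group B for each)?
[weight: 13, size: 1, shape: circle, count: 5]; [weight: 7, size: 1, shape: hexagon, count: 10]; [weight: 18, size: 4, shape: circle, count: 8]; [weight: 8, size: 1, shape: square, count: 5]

The pattern is that an item is 'Group A' exactly when: weight ≤ 10.
[weight: 13, size: 1, shape: circle, count: 5]: weight = 13 — doesn't match, so Group B.
[weight: 7, size: 1, shape: hexagon, count: 10]: weight = 7 — satisfies this, so Group A.
[weight: 18, size: 4, shape: circle, count: 8]: weight = 18 — doesn't match, so Group B.
[weight: 8, size: 1, shape: square, count: 5]: weight = 8 — satisfies this, so Group A.

Group B, Group A, Group B, Group A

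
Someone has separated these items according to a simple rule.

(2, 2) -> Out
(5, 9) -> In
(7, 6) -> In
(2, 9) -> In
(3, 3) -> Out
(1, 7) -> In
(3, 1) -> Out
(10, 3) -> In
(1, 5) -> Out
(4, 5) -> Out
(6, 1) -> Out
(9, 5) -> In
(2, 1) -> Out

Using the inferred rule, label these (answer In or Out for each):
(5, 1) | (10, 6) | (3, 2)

Out, In, Out

The common property of the 'In' items is: max ≥ 7. No 'Out' item has it.
(5, 1): Out (max 5). (10, 6): In (max 10). (3, 2): Out (max 3).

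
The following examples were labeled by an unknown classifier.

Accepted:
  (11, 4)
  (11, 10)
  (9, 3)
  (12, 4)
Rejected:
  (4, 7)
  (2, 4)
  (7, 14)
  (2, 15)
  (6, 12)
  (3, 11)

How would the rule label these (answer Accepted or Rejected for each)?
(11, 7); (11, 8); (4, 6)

The pattern is that an item is 'Accepted' exactly when: first > second.
(11, 7) — 11 > 7, hence Accepted.
(11, 8) — 11 > 8, hence Accepted.
(4, 6) — 4 < 6, hence Rejected.

Accepted, Accepted, Rejected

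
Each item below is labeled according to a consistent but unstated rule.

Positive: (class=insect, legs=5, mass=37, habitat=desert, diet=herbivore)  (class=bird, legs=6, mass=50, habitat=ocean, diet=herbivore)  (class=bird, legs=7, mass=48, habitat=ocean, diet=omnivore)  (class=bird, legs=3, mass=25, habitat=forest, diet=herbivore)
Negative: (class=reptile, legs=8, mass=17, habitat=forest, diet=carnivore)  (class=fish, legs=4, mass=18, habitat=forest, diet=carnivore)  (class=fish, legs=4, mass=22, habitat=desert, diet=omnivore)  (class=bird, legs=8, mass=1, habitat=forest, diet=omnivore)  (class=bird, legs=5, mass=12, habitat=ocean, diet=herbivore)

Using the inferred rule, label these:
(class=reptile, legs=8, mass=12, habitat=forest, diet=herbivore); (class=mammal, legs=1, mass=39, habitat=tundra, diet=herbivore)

The simplest hypothesis consistent with all the labels is: mass ≥ 25.
(class=reptile, legs=8, mass=12, habitat=forest, diet=herbivore): Negative (mass = 12).
(class=mammal, legs=1, mass=39, habitat=tundra, diet=herbivore): Positive (mass = 39).

Negative, Positive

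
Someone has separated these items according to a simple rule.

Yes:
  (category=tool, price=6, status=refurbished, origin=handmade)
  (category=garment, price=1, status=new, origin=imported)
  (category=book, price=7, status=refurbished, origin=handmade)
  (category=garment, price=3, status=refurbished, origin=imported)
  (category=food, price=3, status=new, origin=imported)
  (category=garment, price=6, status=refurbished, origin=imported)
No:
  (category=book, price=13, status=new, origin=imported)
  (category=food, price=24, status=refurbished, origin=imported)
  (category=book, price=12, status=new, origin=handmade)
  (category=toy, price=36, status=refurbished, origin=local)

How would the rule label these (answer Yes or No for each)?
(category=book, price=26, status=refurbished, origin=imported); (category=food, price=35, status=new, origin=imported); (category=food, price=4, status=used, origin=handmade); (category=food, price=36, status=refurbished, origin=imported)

All 'Yes' examples share one property — price ≤ 7 — and every 'No' example lacks it.
(category=book, price=26, status=refurbished, origin=imported) → price = 26 → No.
(category=food, price=35, status=new, origin=imported) → price = 35 → No.
(category=food, price=4, status=used, origin=handmade) → price = 4 → Yes.
(category=food, price=36, status=refurbished, origin=imported) → price = 36 → No.

No, No, Yes, No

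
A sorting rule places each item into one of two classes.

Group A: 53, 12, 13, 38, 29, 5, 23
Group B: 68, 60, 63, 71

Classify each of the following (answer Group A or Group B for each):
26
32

Group A, Group A

Rule: at most 53. This holds for each 'Group A' example and fails for each 'Group B' one.
26: 26 ≤ 53, checks out → Group A. 32: 32 ≤ 53, checks out → Group A.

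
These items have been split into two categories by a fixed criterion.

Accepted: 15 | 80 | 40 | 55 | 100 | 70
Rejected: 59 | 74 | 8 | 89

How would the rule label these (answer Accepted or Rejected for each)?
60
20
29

'Accepted' ⟺ multiple of 5.

Accepted, Accepted, Rejected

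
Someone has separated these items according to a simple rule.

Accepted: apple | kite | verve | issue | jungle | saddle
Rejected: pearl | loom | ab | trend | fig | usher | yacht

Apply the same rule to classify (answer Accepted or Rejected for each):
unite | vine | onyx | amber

Accepted, Accepted, Rejected, Rejected

Every 'Accepted' example satisfies: ends with 'e'. None of the 'Rejected' examples do.
unite: ends with 'e', qualifies → Accepted. vine: ends with 'e', qualifies → Accepted. onyx: ends with 'x', does not pass → Rejected. amber: ends with 'r', does not pass → Rejected.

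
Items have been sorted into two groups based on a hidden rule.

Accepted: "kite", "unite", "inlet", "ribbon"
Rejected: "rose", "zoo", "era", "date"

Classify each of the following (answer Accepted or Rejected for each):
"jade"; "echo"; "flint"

Rejected, Rejected, Accepted

The distinguishing property — contains 'i' — holds for all the 'Accepted' cases and none of the 'Rejected' cases.
"jade": Rejected (no 'i'). "echo": Rejected (no 'i'). "flint": Accepted (has 'i').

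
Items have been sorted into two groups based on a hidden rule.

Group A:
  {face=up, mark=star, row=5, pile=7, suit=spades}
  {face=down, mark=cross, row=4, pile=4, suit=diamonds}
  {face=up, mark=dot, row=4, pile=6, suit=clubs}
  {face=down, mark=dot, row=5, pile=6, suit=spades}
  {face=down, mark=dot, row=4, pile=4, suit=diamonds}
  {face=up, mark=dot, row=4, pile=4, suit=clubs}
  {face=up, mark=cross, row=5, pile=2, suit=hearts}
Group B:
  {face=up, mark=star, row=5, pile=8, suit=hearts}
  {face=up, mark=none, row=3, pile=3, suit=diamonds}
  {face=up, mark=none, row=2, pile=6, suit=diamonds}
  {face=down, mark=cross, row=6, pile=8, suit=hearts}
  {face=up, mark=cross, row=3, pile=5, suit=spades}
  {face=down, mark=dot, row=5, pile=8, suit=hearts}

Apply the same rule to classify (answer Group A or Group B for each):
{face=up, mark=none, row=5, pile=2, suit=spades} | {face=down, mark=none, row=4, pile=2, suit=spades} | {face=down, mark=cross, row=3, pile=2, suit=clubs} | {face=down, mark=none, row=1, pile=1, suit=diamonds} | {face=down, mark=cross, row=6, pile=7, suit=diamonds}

The simplest hypothesis consistent with all the labels is: pile ≤ 7 AND row ≥ 4.
{face=up, mark=none, row=5, pile=2, suit=spades} → pile = 2, row = 5 → Group A. {face=down, mark=none, row=4, pile=2, suit=spades} → pile = 2, row = 4 → Group A. {face=down, mark=cross, row=3, pile=2, suit=clubs} → pile = 2, row = 3 → Group B. {face=down, mark=none, row=1, pile=1, suit=diamonds} → pile = 1, row = 1 → Group B. {face=down, mark=cross, row=6, pile=7, suit=diamonds} → pile = 7, row = 6 → Group A.

Group A, Group A, Group B, Group B, Group A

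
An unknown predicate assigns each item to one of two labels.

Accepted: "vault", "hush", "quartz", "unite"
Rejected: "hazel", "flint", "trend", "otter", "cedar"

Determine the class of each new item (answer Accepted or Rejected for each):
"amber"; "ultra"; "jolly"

Rejected, Accepted, Rejected

A rule that fits every label: contains 'u' — true of each 'Accepted' example, false of each 'Rejected' one.
"amber" → no 'u' → Rejected.
"ultra" → has 'u' → Accepted.
"jolly" → no 'u' → Rejected.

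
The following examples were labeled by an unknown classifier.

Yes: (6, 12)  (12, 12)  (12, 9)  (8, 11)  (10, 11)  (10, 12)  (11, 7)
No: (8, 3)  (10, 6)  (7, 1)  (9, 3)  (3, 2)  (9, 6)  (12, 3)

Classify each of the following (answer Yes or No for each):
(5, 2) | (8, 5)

A rule that fits every label: sum ≥ 18 — true of each 'Yes' example, false of each 'No' one.

No, No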